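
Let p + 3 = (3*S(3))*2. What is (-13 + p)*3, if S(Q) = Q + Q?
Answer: 60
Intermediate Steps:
S(Q) = 2*Q
p = 33 (p = -3 + (3*(2*3))*2 = -3 + (3*6)*2 = -3 + 18*2 = -3 + 36 = 33)
(-13 + p)*3 = (-13 + 33)*3 = 20*3 = 60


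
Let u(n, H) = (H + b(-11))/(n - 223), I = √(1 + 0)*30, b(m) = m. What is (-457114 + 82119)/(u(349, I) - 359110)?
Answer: 47249370/45247841 ≈ 1.0442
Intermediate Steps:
I = 30 (I = √1*30 = 1*30 = 30)
u(n, H) = (-11 + H)/(-223 + n) (u(n, H) = (H - 11)/(n - 223) = (-11 + H)/(-223 + n))
(-457114 + 82119)/(u(349, I) - 359110) = (-457114 + 82119)/((-11 + 30)/(-223 + 349) - 359110) = -374995/(19/126 - 359110) = -374995/(-45247841/126) = -374995*(-126/45247841) = 47249370/45247841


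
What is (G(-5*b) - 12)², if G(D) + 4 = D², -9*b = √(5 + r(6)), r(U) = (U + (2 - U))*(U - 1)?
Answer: 94249/729 ≈ 129.29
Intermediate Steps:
r(U) = -2 + 2*U (r(U) = 2*(-1 + U) = -2 + 2*U)
b = -√15/9 (b = -√(5 + (-2 + 2*6))/9 = -√(5 + (-2 + 12))/9 = -√(5 + 10)/9 = -√15/9 ≈ -0.43033)
G(D) = -4 + D²
(G(-5*b) - 12)² = ((-4 + (-(-5)*√15/9)²) - 12)² = ((-4 + (5*√15/9)²) - 12)² = ((-4 + 125/27) - 12)² = (17/27 - 12)² = (-307/27)² = 94249/729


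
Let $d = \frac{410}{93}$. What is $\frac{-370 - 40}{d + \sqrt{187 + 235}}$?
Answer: $\frac{7816650}{1740889} - \frac{1773045 \sqrt{422}}{1740889} \approx -16.432$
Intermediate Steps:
$d = \frac{410}{93}$ ($d = 410 \cdot \frac{1}{93} = \frac{410}{93} \approx 4.4086$)
$\frac{-370 - 40}{d + \sqrt{187 + 235}} = \frac{-370 - 40}{\frac{410}{93} + \sqrt{187 + 235}} = - \frac{410}{\frac{410}{93} + \sqrt{422}}$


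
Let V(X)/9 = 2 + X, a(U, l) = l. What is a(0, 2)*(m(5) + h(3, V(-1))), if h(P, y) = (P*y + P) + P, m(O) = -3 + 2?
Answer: 64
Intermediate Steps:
V(X) = 18 + 9*X (V(X) = 9*(2 + X) = 18 + 9*X)
m(O) = -1
h(P, y) = 2*P + P*y (h(P, y) = (P + P*y) + P = 2*P + P*y)
a(0, 2)*(m(5) + h(3, V(-1))) = 2*(-1 + 3*(2 + (18 + 9*(-1)))) = 2*(-1 + 3*(2 + (18 - 9))) = 2*(-1 + 3*(2 + 9)) = 2*(-1 + 3*11) = 2*(-1 + 33) = 2*32 = 64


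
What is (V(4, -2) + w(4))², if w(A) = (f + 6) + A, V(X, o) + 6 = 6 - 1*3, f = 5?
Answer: 144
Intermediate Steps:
V(X, o) = -3 (V(X, o) = -6 + (6 - 1*3) = -6 + (6 - 3) = -6 + 3 = -3)
w(A) = 11 + A (w(A) = (5 + 6) + A = 11 + A)
(V(4, -2) + w(4))² = (-3 + (11 + 4))² = (-3 + 15)² = 12² = 144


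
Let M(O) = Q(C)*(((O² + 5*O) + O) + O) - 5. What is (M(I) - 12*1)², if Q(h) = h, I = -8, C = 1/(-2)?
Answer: 441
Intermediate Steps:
C = -½ ≈ -0.50000
M(O) = -5 - 7*O/2 - O²/2 (M(O) = -(((O² + 5*O) + O) + O)/2 - 5 = -((O² + 6*O) + O)/2 - 5 = -(O² + 7*O)/2 - 5 = (-7*O/2 - O²/2) - 5 = -5 - 7*O/2 - O²/2)
(M(I) - 12*1)² = ((-5 - 7/2*(-8) - ½*(-8)²) - 12*1)² = ((-5 + 28 - ½*64) - 12)² = ((-5 + 28 - 32) - 12)² = (-9 - 12)² = (-21)² = 441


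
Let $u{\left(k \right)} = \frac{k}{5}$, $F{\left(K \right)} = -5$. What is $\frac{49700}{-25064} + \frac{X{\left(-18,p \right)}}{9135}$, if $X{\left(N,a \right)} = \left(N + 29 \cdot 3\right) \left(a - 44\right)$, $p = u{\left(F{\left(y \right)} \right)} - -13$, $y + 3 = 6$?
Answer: $- \frac{42445901}{19079970} \approx -2.2246$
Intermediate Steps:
$y = 3$ ($y = -3 + 6 = 3$)
$u{\left(k \right)} = \frac{k}{5}$ ($u{\left(k \right)} = k \frac{1}{5} = \frac{k}{5}$)
$p = 12$ ($p = \frac{1}{5} \left(-5\right) - -13 = -1 + 13 = 12$)
$X{\left(N,a \right)} = \left(-44 + a\right) \left(87 + N\right)$ ($X{\left(N,a \right)} = \left(N + 87\right) \left(-44 + a\right) = \left(87 + N\right) \left(-44 + a\right) = \left(-44 + a\right) \left(87 + N\right)$)
$\frac{49700}{-25064} + \frac{X{\left(-18,p \right)}}{9135} = \frac{49700}{-25064} + \frac{-3828 - -792 + 87 \cdot 12 - 216}{9135} = 49700 \left(- \frac{1}{25064}\right) + \left(-3828 + 792 + 1044 - 216\right) \frac{1}{9135} = - \frac{12425}{6266} - \frac{736}{3045} = - \frac{42445901}{19079970}$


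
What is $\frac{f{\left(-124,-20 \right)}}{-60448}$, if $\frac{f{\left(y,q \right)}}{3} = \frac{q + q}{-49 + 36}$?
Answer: $- \frac{15}{98228} \approx -0.00015271$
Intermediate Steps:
$f{\left(y,q \right)} = - \frac{6 q}{13}$ ($f{\left(y,q \right)} = 3 \frac{q + q}{-49 + 36} = 3 \frac{2 q}{-13} = 3 \cdot 2 q \left(- \frac{1}{13}\right) = 3 \left(- \frac{2 q}{13}\right) = - \frac{6 q}{13}$)
$\frac{f{\left(-124,-20 \right)}}{-60448} = \frac{\left(- \frac{6}{13}\right) \left(-20\right)}{-60448} = \frac{120}{13} \left(- \frac{1}{60448}\right) = - \frac{15}{98228}$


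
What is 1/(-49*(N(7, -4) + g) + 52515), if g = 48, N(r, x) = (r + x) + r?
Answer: 1/49673 ≈ 2.0132e-5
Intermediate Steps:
N(r, x) = x + 2*r
1/(-49*(N(7, -4) + g) + 52515) = 1/(-49*((-4 + 2*7) + 48) + 52515) = 1/(-49*((-4 + 14) + 48) + 52515) = 1/(-49*(10 + 48) + 52515) = 1/(-49*58 + 52515) = 1/(-2842 + 52515) = 1/49673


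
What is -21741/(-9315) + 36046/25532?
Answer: 148476617/39638430 ≈ 3.7458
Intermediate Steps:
-21741/(-9315) + 36046/25532 = -21741*(-1/9315) + 36046*(1/25532) = 7247/3105 + 18023/12766 = 148476617/39638430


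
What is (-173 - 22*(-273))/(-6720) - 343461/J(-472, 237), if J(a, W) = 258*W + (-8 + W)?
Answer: -533211659/82488000 ≈ -6.4641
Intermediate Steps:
J(a, W) = -8 + 259*W
(-173 - 22*(-273))/(-6720) - 343461/J(-472, 237) = (-173 - 22*(-273))/(-6720) - 343461/(-8 + 259*237) = (-173 + 6006)*(-1/6720) - 343461/(-8 + 61383) = 5833*(-1/6720) - 343461/61375 = -5833/6720 - 343461*1/61375 = -5833/6720 - 343461/61375 = -533211659/82488000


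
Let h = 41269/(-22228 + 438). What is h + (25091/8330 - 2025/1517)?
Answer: -2983281573/13767586595 ≈ -0.21669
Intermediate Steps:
h = -41269/21790 (h = 41269/(-21790) = 41269*(-1/21790) = -41269/21790 ≈ -1.8939)
h + (25091/8330 - 2025/1517) = -41269/21790 + (25091/8330 - 2025/1517) = -41269/21790 + 21194797/12636610 = -2983281573/13767586595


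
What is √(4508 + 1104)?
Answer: 2*√1403 ≈ 74.913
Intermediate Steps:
√(4508 + 1104) = √5612 = 2*√1403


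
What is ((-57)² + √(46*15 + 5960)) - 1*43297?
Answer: -40048 + 5*√266 ≈ -39966.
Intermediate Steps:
((-57)² + √(46*15 + 5960)) - 1*43297 = (3249 + √(690 + 5960)) - 43297 = (3249 + √6650) - 43297 = (3249 + 5*√266) - 43297 = -40048 + 5*√266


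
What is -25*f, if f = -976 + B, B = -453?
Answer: 35725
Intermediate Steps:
f = -1429 (f = -976 - 453 = -1429)
-25*f = -25*(-1429) = 35725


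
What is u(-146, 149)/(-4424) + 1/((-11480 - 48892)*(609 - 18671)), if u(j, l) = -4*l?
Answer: 81237710821/603012802392 ≈ 0.13472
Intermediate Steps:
u(-146, 149)/(-4424) + 1/((-11480 - 48892)*(609 - 18671)) = -4*149/(-4424) + 1/((-11480 - 48892)*(609 - 18671)) = -596*(-1/4424) + 1/(-60372*(-18062)) = 149/1106 - 1/60372*(-1/18062) = 149/1106 + 1/1090439064 = 81237710821/603012802392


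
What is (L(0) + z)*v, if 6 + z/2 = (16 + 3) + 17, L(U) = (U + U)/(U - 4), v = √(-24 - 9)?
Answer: 60*I*√33 ≈ 344.67*I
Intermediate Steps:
v = I*√33 (v = √(-33) = I*√33 ≈ 5.7446*I)
L(U) = 2*U/(-4 + U) (L(U) = (2*U)/(-4 + U) = 2*U/(-4 + U))
z = 60 (z = -12 + 2*((16 + 3) + 17) = -12 + 2*(19 + 17) = -12 + 2*36 = -12 + 72 = 60)
(L(0) + z)*v = (2*0/(-4 + 0) + 60)*(I*√33) = (2*0/(-4) + 60)*(I*√33) = (2*0*(-¼) + 60)*(I*√33) = (0 + 60)*(I*√33) = 60*(I*√33) = 60*I*√33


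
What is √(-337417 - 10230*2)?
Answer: I*√357877 ≈ 598.23*I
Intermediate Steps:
√(-337417 - 10230*2) = √(-337417 - 186*110) = √(-337417 - 20460) = √(-357877) = I*√357877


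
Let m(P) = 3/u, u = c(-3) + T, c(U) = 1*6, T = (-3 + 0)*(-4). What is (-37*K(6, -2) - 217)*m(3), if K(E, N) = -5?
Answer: -16/3 ≈ -5.3333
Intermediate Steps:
T = 12 (T = -3*(-4) = 12)
c(U) = 6
u = 18 (u = 6 + 12 = 18)
m(P) = ⅙ (m(P) = 3/18 = 3*(1/18) = ⅙)
(-37*K(6, -2) - 217)*m(3) = (-37*(-5) - 217)*(⅙) = (185 - 217)*(⅙) = -32*⅙ = -16/3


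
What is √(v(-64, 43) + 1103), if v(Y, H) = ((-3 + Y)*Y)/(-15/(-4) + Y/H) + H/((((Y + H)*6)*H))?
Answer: √800516193694/16338 ≈ 54.763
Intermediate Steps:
v(Y, H) = 1/(6*H + 6*Y) + Y*(-3 + Y)/(15/4 + Y/H) (v(Y, H) = (Y*(-3 + Y))/(-15*(-¼) + Y/H) + H/((((H + Y)*6)*H)) = (Y*(-3 + Y))/(15/4 + Y/H) + H/(((6*H + 6*Y)*H)) = Y*(-3 + Y)/(15/4 + Y/H) + H/((H*(6*H + 6*Y))) = Y*(-3 + Y)/(15/4 + Y/H) + H*(1/(H*(6*H + 6*Y))) = Y*(-3 + Y)/(15/4 + Y/H) + 1/(6*H + 6*Y) = 1/(6*H + 6*Y) + Y*(-3 + Y)/(15/4 + Y/H))
√(v(-64, 43) + 1103) = √((4*(-64) + 15*43 - 72*43*(-64)² - 72*(-64)*43² + 24*43*(-64)³ + 24*43²*(-64)²)/(6*(4*(-64)² + 15*43² + 19*43*(-64))) + 1103) = √((-256 + 645 - 72*43*4096 - 72*(-64)*1849 + 24*43*(-262144) + 24*1849*4096)/(6*(4*4096 + 15*1849 - 52288)) + 1103) = √((-256 + 645 - 12681216 + 8520192 - 270532608 + 181764096)/(6*(16384 + 27735 - 52288)) + 1103) = √((⅙)*(-92929147)/(-8169) + 1103) = √((⅙)*(-1/8169)*(-92929147) + 1103) = √(92929147/49014 + 1103) = √(146991589/49014) = √800516193694/16338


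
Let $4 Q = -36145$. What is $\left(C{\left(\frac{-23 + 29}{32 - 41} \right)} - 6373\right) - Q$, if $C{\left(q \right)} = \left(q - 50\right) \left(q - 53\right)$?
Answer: $\frac{193765}{36} \approx 5382.4$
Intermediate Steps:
$C{\left(q \right)} = \left(-53 + q\right) \left(-50 + q\right)$ ($C{\left(q \right)} = \left(-50 + q\right) \left(-53 + q\right) = \left(-53 + q\right) \left(-50 + q\right)$)
$Q = - \frac{36145}{4}$ ($Q = \frac{1}{4} \left(-36145\right) = - \frac{36145}{4} \approx -9036.3$)
$\left(C{\left(\frac{-23 + 29}{32 - 41} \right)} - 6373\right) - Q = \left(\left(2650 + \left(\frac{-23 + 29}{32 - 41}\right)^{2} - 103 \frac{-23 + 29}{32 - 41}\right) - 6373\right) - - \frac{36145}{4} = \left(\left(2650 + \left(\frac{6}{-9}\right)^{2} - 103 \frac{6}{-9}\right) - 6373\right) + \frac{36145}{4} = \left(\left(2650 + \left(6 \left(- \frac{1}{9}\right)\right)^{2} - 103 \cdot 6 \left(- \frac{1}{9}\right)\right) - 6373\right) + \frac{36145}{4} = \left(\left(2650 + \left(- \frac{2}{3}\right)^{2} - - \frac{206}{3}\right) - 6373\right) + \frac{36145}{4} = \left(\left(2650 + \frac{4}{9} + \frac{206}{3}\right) - 6373\right) + \frac{36145}{4} = \left(\frac{24472}{9} - 6373\right) + \frac{36145}{4} = - \frac{32885}{9} + \frac{36145}{4} = \frac{193765}{36}$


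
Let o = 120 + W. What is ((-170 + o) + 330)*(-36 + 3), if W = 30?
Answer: -10230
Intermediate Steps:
o = 150 (o = 120 + 30 = 150)
((-170 + o) + 330)*(-36 + 3) = ((-170 + 150) + 330)*(-36 + 3) = (-20 + 330)*(-33) = 310*(-33) = -10230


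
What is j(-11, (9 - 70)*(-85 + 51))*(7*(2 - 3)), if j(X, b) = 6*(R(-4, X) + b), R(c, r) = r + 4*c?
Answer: -85974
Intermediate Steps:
j(X, b) = -96 + 6*X + 6*b (j(X, b) = 6*((X + 4*(-4)) + b) = 6*((X - 16) + b) = 6*((-16 + X) + b) = 6*(-16 + X + b) = -96 + 6*X + 6*b)
j(-11, (9 - 70)*(-85 + 51))*(7*(2 - 3)) = (-96 + 6*(-11) + 6*((9 - 70)*(-85 + 51)))*(7*(2 - 3)) = (-96 - 66 + 6*(-61*(-34)))*(7*(-1)) = (-96 - 66 + 6*2074)*(-7) = (-96 - 66 + 12444)*(-7) = 12282*(-7) = -85974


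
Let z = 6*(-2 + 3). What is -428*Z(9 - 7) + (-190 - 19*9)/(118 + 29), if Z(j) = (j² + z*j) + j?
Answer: -1132849/147 ≈ -7706.5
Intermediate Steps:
z = 6 (z = 6*1 = 6)
Z(j) = j² + 7*j (Z(j) = (j² + 6*j) + j = j² + 7*j)
-428*Z(9 - 7) + (-190 - 19*9)/(118 + 29) = -428*(9 - 7)*(7 + (9 - 7)) + (-190 - 19*9)/(118 + 29) = -856*(7 + 2) + (-190 - 171)/147 = -856*9 - 361*1/147 = -428*18 - 361/147 = -7704 - 361/147 = -1132849/147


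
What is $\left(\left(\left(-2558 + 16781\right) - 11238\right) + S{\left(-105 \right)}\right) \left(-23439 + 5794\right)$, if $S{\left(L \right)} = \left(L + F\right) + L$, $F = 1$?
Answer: $-48982520$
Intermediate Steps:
$S{\left(L \right)} = 1 + 2 L$ ($S{\left(L \right)} = \left(L + 1\right) + L = \left(1 + L\right) + L = 1 + 2 L$)
$\left(\left(\left(-2558 + 16781\right) - 11238\right) + S{\left(-105 \right)}\right) \left(-23439 + 5794\right) = \left(\left(\left(-2558 + 16781\right) - 11238\right) + \left(1 + 2 \left(-105\right)\right)\right) \left(-23439 + 5794\right) = \left(\left(14223 - 11238\right) + \left(1 - 210\right)\right) \left(-17645\right) = \left(2985 - 209\right) \left(-17645\right) = 2776 \left(-17645\right) = -48982520$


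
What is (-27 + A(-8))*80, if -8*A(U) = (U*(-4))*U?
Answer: 400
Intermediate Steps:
A(U) = U**2/2 (A(U) = -U*(-4)*U/8 = -(-4*U)*U/8 = -(-1)*U**2/2 = U**2/2)
(-27 + A(-8))*80 = (-27 + (1/2)*(-8)**2)*80 = (-27 + (1/2)*64)*80 = (-27 + 32)*80 = 5*80 = 400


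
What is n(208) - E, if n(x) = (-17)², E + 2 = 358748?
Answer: -358457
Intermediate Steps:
E = 358746 (E = -2 + 358748 = 358746)
n(x) = 289
n(208) - E = 289 - 1*358746 = 289 - 358746 = -358457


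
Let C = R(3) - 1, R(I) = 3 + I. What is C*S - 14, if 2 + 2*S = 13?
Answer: 27/2 ≈ 13.500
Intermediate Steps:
S = 11/2 (S = -1 + (½)*13 = -1 + 13/2 = 11/2 ≈ 5.5000)
C = 5 (C = (3 + 3) - 1 = 6 - 1 = 5)
C*S - 14 = 5*(11/2) - 14 = 55/2 - 14 = 27/2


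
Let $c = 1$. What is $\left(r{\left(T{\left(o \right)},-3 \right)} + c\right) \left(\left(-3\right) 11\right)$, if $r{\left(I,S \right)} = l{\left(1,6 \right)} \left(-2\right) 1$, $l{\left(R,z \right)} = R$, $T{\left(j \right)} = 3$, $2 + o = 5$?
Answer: $33$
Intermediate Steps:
$o = 3$ ($o = -2 + 5 = 3$)
$r{\left(I,S \right)} = -2$ ($r{\left(I,S \right)} = 1 \left(-2\right) 1 = \left(-2\right) 1 = -2$)
$\left(r{\left(T{\left(o \right)},-3 \right)} + c\right) \left(\left(-3\right) 11\right) = \left(-2 + 1\right) \left(\left(-3\right) 11\right) = \left(-1\right) \left(-33\right) = 33$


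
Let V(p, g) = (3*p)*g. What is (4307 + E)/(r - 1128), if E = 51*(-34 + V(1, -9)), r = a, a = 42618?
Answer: 598/20745 ≈ 0.028826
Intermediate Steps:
V(p, g) = 3*g*p
r = 42618
E = -3111 (E = 51*(-34 + 3*(-9)*1) = 51*(-34 - 27) = 51*(-61) = -3111)
(4307 + E)/(r - 1128) = (4307 - 3111)/(42618 - 1128) = 1196/41490 = 1196*(1/41490) = 598/20745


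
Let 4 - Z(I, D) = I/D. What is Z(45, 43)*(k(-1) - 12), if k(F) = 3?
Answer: -1143/43 ≈ -26.581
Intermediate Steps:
Z(I, D) = 4 - I/D
Z(45, 43)*(k(-1) - 12) = (4 - 1*45/43)*(3 - 12) = (4 - 1*45*1/43)*(-9) = (4 - 45/43)*(-9) = (127/43)*(-9) = -1143/43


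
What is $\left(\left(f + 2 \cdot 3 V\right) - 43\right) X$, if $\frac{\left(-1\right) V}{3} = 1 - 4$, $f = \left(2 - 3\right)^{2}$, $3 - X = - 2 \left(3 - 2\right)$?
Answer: $60$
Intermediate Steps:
$X = 5$ ($X = 3 - - 2 \left(3 - 2\right) = 3 - \left(-2\right) 1 = 3 - -2 = 3 + 2 = 5$)
$f = 1$ ($f = \left(-1\right)^{2} = 1$)
$V = 9$ ($V = - 3 \left(1 - 4\right) = \left(-3\right) \left(-3\right) = 9$)
$\left(\left(f + 2 \cdot 3 V\right) - 43\right) X = \left(\left(1 + 2 \cdot 3 \cdot 9\right) - 43\right) 5 = \left(\left(1 + 6 \cdot 9\right) - 43\right) 5 = \left(\left(1 + 54\right) - 43\right) 5 = \left(55 - 43\right) 5 = 12 \cdot 5 = 60$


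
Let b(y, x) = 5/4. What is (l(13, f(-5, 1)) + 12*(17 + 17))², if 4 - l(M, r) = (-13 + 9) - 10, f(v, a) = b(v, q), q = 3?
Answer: 181476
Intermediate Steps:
b(y, x) = 5/4 (b(y, x) = 5*(¼) = 5/4)
f(v, a) = 5/4
l(M, r) = 18 (l(M, r) = 4 - ((-13 + 9) - 10) = 4 - (-4 - 10) = 4 - 1*(-14) = 4 + 14 = 18)
(l(13, f(-5, 1)) + 12*(17 + 17))² = (18 + 12*(17 + 17))² = (18 + 12*34)² = (18 + 408)² = 426² = 181476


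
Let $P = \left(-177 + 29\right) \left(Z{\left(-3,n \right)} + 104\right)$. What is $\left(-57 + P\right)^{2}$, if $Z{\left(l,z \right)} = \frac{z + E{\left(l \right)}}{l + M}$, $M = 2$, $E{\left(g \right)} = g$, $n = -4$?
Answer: $271755225$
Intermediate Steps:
$Z{\left(l,z \right)} = \frac{l + z}{2 + l}$ ($Z{\left(l,z \right)} = \frac{z + l}{l + 2} = \frac{l + z}{2 + l}$)
$P = -16428$ ($P = \left(-177 + 29\right) \left(\frac{-3 - 4}{2 - 3} + 104\right) = - 148 \left(\frac{1}{-1} \left(-7\right) + 104\right) = - 148 \left(\left(-1\right) \left(-7\right) + 104\right) = - 148 \left(7 + 104\right) = \left(-148\right) 111 = -16428$)
$\left(-57 + P\right)^{2} = \left(-57 - 16428\right)^{2} = \left(-16485\right)^{2} = 271755225$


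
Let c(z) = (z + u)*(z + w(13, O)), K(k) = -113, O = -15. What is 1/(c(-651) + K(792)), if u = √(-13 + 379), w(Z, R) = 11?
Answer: 416527/173344828129 + 640*√366/173344828129 ≈ 2.4735e-6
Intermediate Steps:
u = √366 ≈ 19.131
c(z) = (11 + z)*(z + √366) (c(z) = (z + √366)*(z + 11) = (z + √366)*(11 + z) = (11 + z)*(z + √366))
1/(c(-651) + K(792)) = 1/(((-651)² + 11*(-651) + 11*√366 - 651*√366) - 113) = 1/((423801 - 7161 + 11*√366 - 651*√366) - 113) = 1/((416640 - 640*√366) - 113) = 1/(416527 - 640*√366)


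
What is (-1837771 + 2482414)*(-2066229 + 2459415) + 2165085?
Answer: 253466767683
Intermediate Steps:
(-1837771 + 2482414)*(-2066229 + 2459415) + 2165085 = 644643*393186 + 2165085 = 253464602598 + 2165085 = 253466767683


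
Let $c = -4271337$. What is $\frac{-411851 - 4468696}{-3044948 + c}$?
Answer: $\frac{4880547}{7316285} \approx 0.66708$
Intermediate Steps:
$\frac{-411851 - 4468696}{-3044948 + c} = \frac{-411851 - 4468696}{-3044948 - 4271337} = - \frac{4880547}{-7316285} = \left(-4880547\right) \left(- \frac{1}{7316285}\right) = \frac{4880547}{7316285}$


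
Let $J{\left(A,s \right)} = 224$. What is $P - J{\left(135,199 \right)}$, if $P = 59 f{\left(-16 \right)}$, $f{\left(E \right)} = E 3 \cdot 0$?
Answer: $-224$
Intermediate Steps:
$f{\left(E \right)} = 0$ ($f{\left(E \right)} = 3 E 0 = 0$)
$P = 0$ ($P = 59 \cdot 0 = 0$)
$P - J{\left(135,199 \right)} = 0 - 224 = -224$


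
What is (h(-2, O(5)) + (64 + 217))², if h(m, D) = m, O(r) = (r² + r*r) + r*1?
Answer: 77841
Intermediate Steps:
O(r) = r + 2*r² (O(r) = (r² + r²) + r = 2*r² + r = r + 2*r²)
(h(-2, O(5)) + (64 + 217))² = (-2 + (64 + 217))² = (-2 + 281)² = 279² = 77841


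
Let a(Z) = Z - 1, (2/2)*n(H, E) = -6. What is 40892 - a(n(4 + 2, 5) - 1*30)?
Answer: 40929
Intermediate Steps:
n(H, E) = -6
a(Z) = -1 + Z
40892 - a(n(4 + 2, 5) - 1*30) = 40892 - (-1 + (-6 - 1*30)) = 40892 - (-1 + (-6 - 30)) = 40892 - (-1 - 36) = 40892 - 1*(-37) = 40892 + 37 = 40929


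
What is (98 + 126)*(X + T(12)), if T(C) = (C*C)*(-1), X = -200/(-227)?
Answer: -7277312/227 ≈ -32059.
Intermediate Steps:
X = 200/227 (X = -200*(-1/227) = 200/227 ≈ 0.88106)
T(C) = -C**2 (T(C) = C**2*(-1) = -C**2)
(98 + 126)*(X + T(12)) = (98 + 126)*(200/227 - 1*12**2) = 224*(200/227 - 1*144) = 224*(200/227 - 144) = 224*(-32488/227) = -7277312/227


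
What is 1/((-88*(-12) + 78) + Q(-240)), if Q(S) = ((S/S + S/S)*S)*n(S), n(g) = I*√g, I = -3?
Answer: 7/3079938 - 160*I*√15/13859721 ≈ 2.2728e-6 - 4.4711e-5*I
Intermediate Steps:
n(g) = -3*√g
Q(S) = -6*S^(3/2) (Q(S) = ((S/S + S/S)*S)*(-3*√S) = ((1 + 1)*S)*(-3*√S) = (2*S)*(-3*√S) = -6*S^(3/2))
1/((-88*(-12) + 78) + Q(-240)) = 1/((-88*(-12) + 78) - (-5760)*I*√15) = 1/((1056 + 78) - (-5760)*I*√15) = 1/(1134 + 5760*I*√15)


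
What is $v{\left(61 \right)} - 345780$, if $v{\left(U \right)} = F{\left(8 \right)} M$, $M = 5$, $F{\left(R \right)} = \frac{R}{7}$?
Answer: $- \frac{2420420}{7} \approx -3.4577 \cdot 10^{5}$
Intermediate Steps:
$F{\left(R \right)} = \frac{R}{7}$ ($F{\left(R \right)} = R \frac{1}{7} = \frac{R}{7}$)
$v{\left(U \right)} = \frac{40}{7}$ ($v{\left(U \right)} = \frac{1}{7} \cdot 8 \cdot 5 = \frac{8}{7} \cdot 5 = \frac{40}{7}$)
$v{\left(61 \right)} - 345780 = \frac{40}{7} - 345780 = - \frac{2420420}{7}$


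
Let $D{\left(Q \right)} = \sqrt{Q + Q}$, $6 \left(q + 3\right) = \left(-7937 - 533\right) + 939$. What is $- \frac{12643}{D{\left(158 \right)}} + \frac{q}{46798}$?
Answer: $- \frac{7549}{280788} - \frac{12643 \sqrt{79}}{158} \approx -711.25$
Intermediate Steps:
$q = - \frac{7549}{6}$ ($q = -3 + \frac{\left(-7937 - 533\right) + 939}{6} = -3 + \frac{-8470 + 939}{6} = -3 + \frac{1}{6} \left(-7531\right) = -3 - \frac{7531}{6} = - \frac{7549}{6} \approx -1258.2$)
$D{\left(Q \right)} = \sqrt{2} \sqrt{Q}$ ($D{\left(Q \right)} = \sqrt{2 Q} = \sqrt{2} \sqrt{Q}$)
$- \frac{12643}{D{\left(158 \right)}} + \frac{q}{46798} = - \frac{12643}{\sqrt{2} \sqrt{158}} - \frac{7549}{6 \cdot 46798} = - \frac{12643}{2 \sqrt{79}} - \frac{7549}{280788} = - 12643 \frac{\sqrt{79}}{158} - \frac{7549}{280788} = - \frac{12643 \sqrt{79}}{158} - \frac{7549}{280788} = - \frac{7549}{280788} - \frac{12643 \sqrt{79}}{158}$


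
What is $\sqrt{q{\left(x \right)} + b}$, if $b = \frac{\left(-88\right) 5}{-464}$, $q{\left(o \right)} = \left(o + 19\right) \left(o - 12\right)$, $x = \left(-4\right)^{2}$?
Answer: $\frac{5 \sqrt{18966}}{58} \approx 11.872$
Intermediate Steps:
$x = 16$
$q{\left(o \right)} = \left(-12 + o\right) \left(19 + o\right)$ ($q{\left(o \right)} = \left(19 + o\right) \left(-12 + o\right) = \left(-12 + o\right) \left(19 + o\right)$)
$b = \frac{55}{58}$ ($b = \left(-440\right) \left(- \frac{1}{464}\right) = \frac{55}{58} \approx 0.94828$)
$\sqrt{q{\left(x \right)} + b} = \sqrt{\left(-228 + 16^{2} + 7 \cdot 16\right) + \frac{55}{58}} = \sqrt{\left(-228 + 256 + 112\right) + \frac{55}{58}} = \sqrt{140 + \frac{55}{58}} = \sqrt{\frac{8175}{58}} = \frac{5 \sqrt{18966}}{58}$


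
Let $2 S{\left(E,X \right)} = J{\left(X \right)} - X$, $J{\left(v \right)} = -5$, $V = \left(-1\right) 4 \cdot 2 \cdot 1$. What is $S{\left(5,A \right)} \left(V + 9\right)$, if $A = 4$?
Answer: $- \frac{9}{2} \approx -4.5$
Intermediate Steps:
$V = -8$ ($V = \left(-4\right) 2 \cdot 1 = \left(-8\right) 1 = -8$)
$S{\left(E,X \right)} = - \frac{5}{2} - \frac{X}{2}$ ($S{\left(E,X \right)} = \frac{-5 - X}{2} = - \frac{5}{2} - \frac{X}{2}$)
$S{\left(5,A \right)} \left(V + 9\right) = \left(- \frac{5}{2} - 2\right) \left(-8 + 9\right) = \left(- \frac{5}{2} - 2\right) 1 = \left(- \frac{9}{2}\right) 1 = - \frac{9}{2}$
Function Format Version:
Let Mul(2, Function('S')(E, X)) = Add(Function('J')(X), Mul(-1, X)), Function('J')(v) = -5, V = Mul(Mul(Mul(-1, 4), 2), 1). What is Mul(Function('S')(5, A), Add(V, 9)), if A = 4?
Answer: Rational(-9, 2) ≈ -4.5000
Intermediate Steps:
V = -8 (V = Mul(Mul(-4, 2), 1) = Mul(-8, 1) = -8)
Function('S')(E, X) = Add(Rational(-5, 2), Mul(Rational(-1, 2), X)) (Function('S')(E, X) = Mul(Rational(1, 2), Add(-5, Mul(-1, X))) = Add(Rational(-5, 2), Mul(Rational(-1, 2), X)))
Mul(Function('S')(5, A), Add(V, 9)) = Mul(Add(Rational(-5, 2), Mul(Rational(-1, 2), 4)), Add(-8, 9)) = Mul(Add(Rational(-5, 2), -2), 1) = Mul(Rational(-9, 2), 1) = Rational(-9, 2)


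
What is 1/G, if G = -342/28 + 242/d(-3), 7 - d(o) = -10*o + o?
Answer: -35/851 ≈ -0.041128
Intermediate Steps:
d(o) = 7 + 9*o (d(o) = 7 - (-10*o + o) = 7 - (-9)*o = 7 + 9*o)
G = -851/35 (G = -342/28 + 242/(7 + 9*(-3)) = -342*1/28 + 242/(7 - 27) = -171/14 + 242/(-20) = -171/14 + 242*(-1/20) = -171/14 - 121/10 = -851/35 ≈ -24.314)
1/G = 1/(-851/35) = -35/851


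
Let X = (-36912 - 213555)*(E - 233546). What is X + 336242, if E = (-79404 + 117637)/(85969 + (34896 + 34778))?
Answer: 3034822711248407/51881 ≈ 5.8496e+10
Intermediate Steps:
E = 38233/155643 (E = 38233/(85969 + 69674) = 38233/155643 ≈ 0.24565)
X = 3034805266677205/51881 (X = (-36912 - 213555)*(38233/155643 - 233546) = -250467*(-36349761845/155643) = 3034805266677205/51881 ≈ 5.8496e+10)
X + 336242 = 3034805266677205/51881 + 336242 = 3034822711248407/51881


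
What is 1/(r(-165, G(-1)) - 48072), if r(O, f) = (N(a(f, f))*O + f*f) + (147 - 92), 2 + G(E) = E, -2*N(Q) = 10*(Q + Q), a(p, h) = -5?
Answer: -1/56258 ≈ -1.7775e-5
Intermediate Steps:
N(Q) = -10*Q (N(Q) = -5*(Q + Q) = -5*2*Q = -10*Q)
G(E) = -2 + E
r(O, f) = 55 + f**2 + 50*O (r(O, f) = ((-10*(-5))*O + f*f) + (147 - 92) = (50*O + f**2) + 55 = (f**2 + 50*O) + 55 = 55 + f**2 + 50*O)
1/(r(-165, G(-1)) - 48072) = 1/((55 + (-2 - 1)**2 + 50*(-165)) - 48072) = 1/((55 + (-3)**2 - 8250) - 48072) = 1/((55 + 9 - 8250) - 48072) = 1/(-8186 - 48072) = 1/(-56258) = -1/56258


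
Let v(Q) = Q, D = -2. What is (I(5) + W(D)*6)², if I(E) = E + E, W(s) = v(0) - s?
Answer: 484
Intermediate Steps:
W(s) = -s (W(s) = 0 - s = -s)
I(E) = 2*E
(I(5) + W(D)*6)² = (2*5 - 1*(-2)*6)² = (10 + 2*6)² = (10 + 12)² = 22² = 484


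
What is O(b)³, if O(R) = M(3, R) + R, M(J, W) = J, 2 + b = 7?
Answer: 512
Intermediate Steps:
b = 5 (b = -2 + 7 = 5)
O(R) = 3 + R
O(b)³ = (3 + 5)³ = 8³ = 512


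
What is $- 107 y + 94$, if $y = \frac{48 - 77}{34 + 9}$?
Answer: $\frac{7145}{43} \approx 166.16$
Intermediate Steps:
$y = - \frac{29}{43} \approx -0.67442$
$- 107 y + 94 = \left(-107\right) \left(- \frac{29}{43}\right) + 94 = \frac{3103}{43} + 94 = \frac{7145}{43}$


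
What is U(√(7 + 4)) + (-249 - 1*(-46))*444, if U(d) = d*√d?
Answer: -90132 + 11^(¾) ≈ -90126.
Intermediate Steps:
U(d) = d^(3/2)
U(√(7 + 4)) + (-249 - 1*(-46))*444 = (√(7 + 4))^(3/2) + (-249 - 1*(-46))*444 = (√11)^(3/2) + (-249 + 46)*444 = 11^(¾) - 203*444 = 11^(¾) - 90132 = -90132 + 11^(¾)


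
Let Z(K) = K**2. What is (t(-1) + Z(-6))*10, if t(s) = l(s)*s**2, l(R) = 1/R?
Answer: 350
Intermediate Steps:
l(R) = 1/R
t(s) = s (t(s) = s**2/s = s)
(t(-1) + Z(-6))*10 = (-1 + (-6)**2)*10 = (-1 + 36)*10 = 35*10 = 350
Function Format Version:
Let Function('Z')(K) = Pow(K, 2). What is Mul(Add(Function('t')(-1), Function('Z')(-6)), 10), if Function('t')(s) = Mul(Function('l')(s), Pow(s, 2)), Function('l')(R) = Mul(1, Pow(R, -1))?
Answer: 350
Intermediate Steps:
Function('l')(R) = Pow(R, -1)
Function('t')(s) = s (Function('t')(s) = Mul(Pow(s, -1), Pow(s, 2)) = s)
Mul(Add(Function('t')(-1), Function('Z')(-6)), 10) = Mul(Add(-1, Pow(-6, 2)), 10) = Mul(Add(-1, 36), 10) = Mul(35, 10) = 350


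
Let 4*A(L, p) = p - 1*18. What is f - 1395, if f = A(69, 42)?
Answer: -1389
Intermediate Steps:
A(L, p) = -9/2 + p/4 (A(L, p) = (p - 1*18)/4 = (p - 18)/4 = (-18 + p)/4 = -9/2 + p/4)
f = 6 (f = -9/2 + (¼)*42 = -9/2 + 21/2 = 6)
f - 1395 = 6 - 1395 = -1389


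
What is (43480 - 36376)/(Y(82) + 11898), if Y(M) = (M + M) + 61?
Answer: 2368/4041 ≈ 0.58599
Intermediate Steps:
Y(M) = 61 + 2*M (Y(M) = 2*M + 61 = 61 + 2*M)
(43480 - 36376)/(Y(82) + 11898) = (43480 - 36376)/((61 + 2*82) + 11898) = 7104/((61 + 164) + 11898) = 7104/(225 + 11898) = 7104/12123 = 7104*(1/12123) = 2368/4041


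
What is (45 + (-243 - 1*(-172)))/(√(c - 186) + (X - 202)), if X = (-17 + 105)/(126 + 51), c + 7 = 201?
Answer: 41033733/317953231 + 407277*√2/317953231 ≈ 0.13087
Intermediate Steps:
c = 194 (c = -7 + 201 = 194)
X = 88/177 ≈ 0.49718
(45 + (-243 - 1*(-172)))/(√(c - 186) + (X - 202)) = (45 + (-243 - 1*(-172)))/(√(194 - 186) + (88/177 - 202)) = (45 + (-243 + 172))/(√8 - 35666/177) = (45 - 71)/(2*√2 - 35666/177) = -26/(-35666/177 + 2*√2)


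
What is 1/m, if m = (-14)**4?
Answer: 1/38416 ≈ 2.6031e-5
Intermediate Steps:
m = 38416
1/m = 1/38416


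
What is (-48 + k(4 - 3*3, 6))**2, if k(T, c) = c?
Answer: 1764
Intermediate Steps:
(-48 + k(4 - 3*3, 6))**2 = (-48 + 6)**2 = (-42)**2 = 1764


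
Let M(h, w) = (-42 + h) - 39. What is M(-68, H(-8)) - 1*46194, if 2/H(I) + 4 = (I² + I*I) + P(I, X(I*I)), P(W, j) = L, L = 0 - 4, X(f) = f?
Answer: -46343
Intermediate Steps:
L = -4
P(W, j) = -4
H(I) = 2/(-8 + 2*I²) (H(I) = 2/(-4 + ((I² + I*I) - 4)) = 2/(-4 + ((I² + I²) - 4)) = 2/(-4 + (2*I² - 4)) = 2/(-4 + (-4 + 2*I²)) = 2/(-8 + 2*I²))
M(h, w) = -81 + h
M(-68, H(-8)) - 1*46194 = (-81 - 68) - 1*46194 = -149 - 46194 = -46343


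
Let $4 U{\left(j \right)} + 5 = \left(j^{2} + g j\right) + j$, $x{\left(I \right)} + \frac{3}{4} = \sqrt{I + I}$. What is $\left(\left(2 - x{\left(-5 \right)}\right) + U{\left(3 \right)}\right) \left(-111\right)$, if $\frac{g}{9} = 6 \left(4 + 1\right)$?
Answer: $-22977 + 111 i \sqrt{10} \approx -22977.0 + 351.01 i$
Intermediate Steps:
$x{\left(I \right)} = - \frac{3}{4} + \sqrt{2} \sqrt{I}$ ($x{\left(I \right)} = - \frac{3}{4} + \sqrt{I + I} = - \frac{3}{4} + \sqrt{2 I} = - \frac{3}{4} + \sqrt{2} \sqrt{I}$)
$g = 270$ ($g = 9 \cdot 6 \left(4 + 1\right) = 9 \cdot 6 \cdot 5 = 9 \cdot 30 = 270$)
$U{\left(j \right)} = - \frac{5}{4} + \frac{j^{2}}{4} + \frac{271 j}{4}$ ($U{\left(j \right)} = - \frac{5}{4} + \frac{\left(j^{2} + 270 j\right) + j}{4} = - \frac{5}{4} + \frac{j^{2} + 271 j}{4} = - \frac{5}{4} + \left(\frac{j^{2}}{4} + \frac{271 j}{4}\right) = - \frac{5}{4} + \frac{j^{2}}{4} + \frac{271 j}{4}$)
$\left(\left(2 - x{\left(-5 \right)}\right) + U{\left(3 \right)}\right) \left(-111\right) = \left(\left(2 - \left(- \frac{3}{4} + \sqrt{2} \sqrt{-5}\right)\right) + \left(- \frac{5}{4} + \frac{3^{2}}{4} + \frac{271}{4} \cdot 3\right)\right) \left(-111\right) = \left(\left(2 - \left(- \frac{3}{4} + \sqrt{2} i \sqrt{5}\right)\right) + \left(- \frac{5}{4} + \frac{1}{4} \cdot 9 + \frac{813}{4}\right)\right) \left(-111\right) = \left(\left(2 - \left(- \frac{3}{4} + i \sqrt{10}\right)\right) + \left(- \frac{5}{4} + \frac{9}{4} + \frac{813}{4}\right)\right) \left(-111\right) = \left(\left(2 + \left(\frac{3}{4} - i \sqrt{10}\right)\right) + \frac{817}{4}\right) \left(-111\right) = \left(\left(\frac{11}{4} - i \sqrt{10}\right) + \frac{817}{4}\right) \left(-111\right) = \left(207 - i \sqrt{10}\right) \left(-111\right) = -22977 + 111 i \sqrt{10}$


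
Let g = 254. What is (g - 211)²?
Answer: 1849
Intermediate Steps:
(g - 211)² = (254 - 211)² = 43² = 1849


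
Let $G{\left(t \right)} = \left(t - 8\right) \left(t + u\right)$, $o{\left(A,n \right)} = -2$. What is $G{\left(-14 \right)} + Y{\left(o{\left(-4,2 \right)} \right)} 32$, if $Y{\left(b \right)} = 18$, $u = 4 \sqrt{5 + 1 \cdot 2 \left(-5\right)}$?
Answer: $884 - 88 i \sqrt{5} \approx 884.0 - 196.77 i$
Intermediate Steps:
$u = 4 i \sqrt{5}$ ($u = 4 \sqrt{5 + 2 \left(-5\right)} = 4 \sqrt{5 - 10} = 4 \sqrt{-5} = 4 i \sqrt{5} \approx 8.9443 i$)
$G{\left(t \right)} = \left(-8 + t\right) \left(t + 4 i \sqrt{5}\right)$ ($G{\left(t \right)} = \left(t - 8\right) \left(t + 4 i \sqrt{5}\right) = \left(-8 + t\right) \left(t + 4 i \sqrt{5}\right)$)
$G{\left(-14 \right)} + Y{\left(o{\left(-4,2 \right)} \right)} 32 = \left(\left(-14\right)^{2} - -112 - 32 i \sqrt{5} + 4 i \left(-14\right) \sqrt{5}\right) + 18 \cdot 32 = \left(196 + 112 - 32 i \sqrt{5} - 56 i \sqrt{5}\right) + 576 = \left(308 - 88 i \sqrt{5}\right) + 576 = 884 - 88 i \sqrt{5}$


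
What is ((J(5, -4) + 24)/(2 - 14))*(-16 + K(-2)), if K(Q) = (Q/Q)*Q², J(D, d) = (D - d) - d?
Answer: 37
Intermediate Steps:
J(D, d) = D - 2*d
K(Q) = Q² (K(Q) = 1*Q² = Q²)
((J(5, -4) + 24)/(2 - 14))*(-16 + K(-2)) = (((5 - 2*(-4)) + 24)/(2 - 14))*(-16 + (-2)²) = (((5 + 8) + 24)/(-12))*(-16 + 4) = ((13 + 24)*(-1/12))*(-12) = (37*(-1/12))*(-12) = -37/12*(-12) = 37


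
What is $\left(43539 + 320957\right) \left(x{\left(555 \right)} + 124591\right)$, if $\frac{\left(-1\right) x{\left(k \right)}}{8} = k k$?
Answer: $-852778122064$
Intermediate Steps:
$x{\left(k \right)} = - 8 k^{2}$ ($x{\left(k \right)} = - 8 k k = - 8 k^{2}$)
$\left(43539 + 320957\right) \left(x{\left(555 \right)} + 124591\right) = \left(43539 + 320957\right) \left(- 8 \cdot 555^{2} + 124591\right) = 364496 \left(\left(-8\right) 308025 + 124591\right) = 364496 \left(-2464200 + 124591\right) = 364496 \left(-2339609\right) = -852778122064$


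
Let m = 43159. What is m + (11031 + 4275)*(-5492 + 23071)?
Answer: 269107333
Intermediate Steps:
m + (11031 + 4275)*(-5492 + 23071) = 43159 + (11031 + 4275)*(-5492 + 23071) = 43159 + 15306*17579 = 43159 + 269064174 = 269107333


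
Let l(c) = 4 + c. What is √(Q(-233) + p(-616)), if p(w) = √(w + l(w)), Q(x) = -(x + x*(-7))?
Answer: √(-1398 + 2*I*√307) ≈ 0.4686 + 37.393*I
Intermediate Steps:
Q(x) = 6*x (Q(x) = -(x - 7*x) = -(-6)*x = 6*x)
p(w) = √(4 + 2*w) (p(w) = √(w + (4 + w)) = √(4 + 2*w))
√(Q(-233) + p(-616)) = √(6*(-233) + √(4 + 2*(-616))) = √(-1398 + √(4 - 1232)) = √(-1398 + √(-1228)) = √(-1398 + 2*I*√307)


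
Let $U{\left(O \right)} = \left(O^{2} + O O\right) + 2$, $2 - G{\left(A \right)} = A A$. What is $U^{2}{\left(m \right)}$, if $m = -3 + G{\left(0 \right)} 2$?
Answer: $16$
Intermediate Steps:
$G{\left(A \right)} = 2 - A^{2}$ ($G{\left(A \right)} = 2 - A A = 2 - A^{2}$)
$m = 1$ ($m = -3 + \left(2 - 0^{2}\right) 2 = -3 + \left(2 - 0\right) 2 = -3 + \left(2 + 0\right) 2 = -3 + 2 \cdot 2 = -3 + 4 = 1$)
$U{\left(O \right)} = 2 + 2 O^{2}$ ($U{\left(O \right)} = \left(O^{2} + O^{2}\right) + 2 = 2 O^{2} + 2 = 2 + 2 O^{2}$)
$U^{2}{\left(m \right)} = \left(2 + 2 \cdot 1^{2}\right)^{2} = \left(2 + 2 \cdot 1\right)^{2} = \left(2 + 2\right)^{2} = 4^{2} = 16$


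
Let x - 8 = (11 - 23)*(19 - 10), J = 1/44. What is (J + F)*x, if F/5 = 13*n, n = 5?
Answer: -357525/11 ≈ -32502.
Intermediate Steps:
J = 1/44 ≈ 0.022727
x = -100 (x = 8 + (11 - 23)*(19 - 10) = 8 - 12*9 = 8 - 108 = -100)
F = 325 (F = 5*(13*5) = 5*65 = 325)
(J + F)*x = (1/44 + 325)*(-100) = (14301/44)*(-100) = -357525/11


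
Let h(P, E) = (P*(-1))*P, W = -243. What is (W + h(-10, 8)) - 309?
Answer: -652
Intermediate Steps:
h(P, E) = -P² (h(P, E) = (-P)*P = -P²)
(W + h(-10, 8)) - 309 = (-243 - 1*(-10)²) - 309 = (-243 - 1*100) - 309 = (-243 - 100) - 309 = -343 - 309 = -652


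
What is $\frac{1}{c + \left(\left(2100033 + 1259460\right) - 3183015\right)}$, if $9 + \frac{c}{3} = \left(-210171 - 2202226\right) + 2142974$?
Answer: $- \frac{1}{631818} \approx -1.5827 \cdot 10^{-6}$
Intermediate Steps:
$c = -808296$ ($c = -27 + 3 \left(\left(-210171 - 2202226\right) + 2142974\right) = -27 + 3 \left(-2412397 + 2142974\right) = -27 + 3 \left(-269423\right) = -27 - 808269 = -808296$)
$\frac{1}{c + \left(\left(2100033 + 1259460\right) - 3183015\right)} = \frac{1}{-808296 + \left(\left(2100033 + 1259460\right) - 3183015\right)} = \frac{1}{-808296 + \left(3359493 - 3183015\right)} = \frac{1}{-808296 + 176478} = \frac{1}{-631818} = - \frac{1}{631818}$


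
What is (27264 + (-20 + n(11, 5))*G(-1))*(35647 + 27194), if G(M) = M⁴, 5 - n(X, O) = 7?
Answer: 1711914522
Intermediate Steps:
n(X, O) = -2 (n(X, O) = 5 - 1*7 = 5 - 7 = -2)
(27264 + (-20 + n(11, 5))*G(-1))*(35647 + 27194) = (27264 + (-20 - 2)*(-1)⁴)*(35647 + 27194) = (27264 - 22*1)*62841 = (27264 - 22)*62841 = 27242*62841 = 1711914522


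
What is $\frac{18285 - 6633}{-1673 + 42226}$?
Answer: $\frac{11652}{40553} \approx 0.28733$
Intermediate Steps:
$\frac{18285 - 6633}{-1673 + 42226} = \frac{11652}{40553}$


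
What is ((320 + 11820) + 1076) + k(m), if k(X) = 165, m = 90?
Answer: 13381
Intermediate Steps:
((320 + 11820) + 1076) + k(m) = ((320 + 11820) + 1076) + 165 = (12140 + 1076) + 165 = 13216 + 165 = 13381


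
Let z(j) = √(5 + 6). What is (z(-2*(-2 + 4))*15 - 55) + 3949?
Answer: 3894 + 15*√11 ≈ 3943.8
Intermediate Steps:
z(j) = √11
(z(-2*(-2 + 4))*15 - 55) + 3949 = (√11*15 - 55) + 3949 = (15*√11 - 55) + 3949 = (-55 + 15*√11) + 3949 = 3894 + 15*√11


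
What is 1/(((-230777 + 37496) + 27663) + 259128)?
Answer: 1/93510 ≈ 1.0694e-5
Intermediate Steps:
1/(((-230777 + 37496) + 27663) + 259128) = 1/((-193281 + 27663) + 259128) = 1/(-165618 + 259128) = 1/93510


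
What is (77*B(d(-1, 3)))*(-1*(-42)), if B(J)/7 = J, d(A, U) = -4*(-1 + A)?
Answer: 181104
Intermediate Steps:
d(A, U) = 4 - 4*A
B(J) = 7*J
(77*B(d(-1, 3)))*(-1*(-42)) = (77*(7*(4 - 4*(-1))))*(-1*(-42)) = (77*(7*(4 + 4)))*42 = (77*(7*8))*42 = (77*56)*42 = 4312*42 = 181104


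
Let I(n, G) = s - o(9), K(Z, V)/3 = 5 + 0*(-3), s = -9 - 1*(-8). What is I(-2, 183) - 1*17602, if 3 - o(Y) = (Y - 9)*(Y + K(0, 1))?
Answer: -17606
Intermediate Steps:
s = -1 (s = -9 + 8 = -1)
K(Z, V) = 15 (K(Z, V) = 3*(5 + 0*(-3)) = 3*(5 + 0) = 3*5 = 15)
o(Y) = 3 - (-9 + Y)*(15 + Y) (o(Y) = 3 - (Y - 9)*(Y + 15) = 3 - (-9 + Y)*(15 + Y))
I(n, G) = -4 (I(n, G) = -1 - (138 - 1*9**2 - 6*9) = -1 - (138 - 1*81 - 54) = -1 - (138 - 81 - 54) = -1 - 1*3 = -1 - 3 = -4)
I(-2, 183) - 1*17602 = -4 - 1*17602 = -4 - 17602 = -17606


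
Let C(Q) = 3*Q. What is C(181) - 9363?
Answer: -8820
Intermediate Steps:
C(181) - 9363 = 3*181 - 9363 = 543 - 9363 = -8820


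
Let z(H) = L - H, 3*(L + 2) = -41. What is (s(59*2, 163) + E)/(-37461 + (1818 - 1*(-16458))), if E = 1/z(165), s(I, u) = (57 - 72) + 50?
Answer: -18967/10398270 ≈ -0.0018241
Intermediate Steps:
L = -47/3 (L = -2 + (⅓)*(-41) = -2 - 41/3 = -47/3 ≈ -15.667)
z(H) = -47/3 - H
s(I, u) = 35 (s(I, u) = -15 + 50 = 35)
E = -3/542 (E = 1/(-47/3 - 1*165) = 1/(-47/3 - 165) = 1/(-542/3) = -3/542 ≈ -0.0055351)
(s(59*2, 163) + E)/(-37461 + (1818 - 1*(-16458))) = (35 - 3/542)/(-37461 + (1818 - 1*(-16458))) = 18967/(542*(-37461 + (1818 + 16458))) = 18967/(542*(-37461 + 18276)) = (18967/542)/(-19185) = (18967/542)*(-1/19185) = -18967/10398270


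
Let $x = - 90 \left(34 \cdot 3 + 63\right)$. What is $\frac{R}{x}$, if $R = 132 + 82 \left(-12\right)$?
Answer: $\frac{142}{2475} \approx 0.057374$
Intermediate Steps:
$x = -14850$ ($x = - 90 \left(102 + 63\right) = \left(-90\right) 165 = -14850$)
$R = -852$ ($R = 132 - 984 = -852$)
$\frac{R}{x} = - \frac{852}{-14850} = \left(-852\right) \left(- \frac{1}{14850}\right) = \frac{142}{2475}$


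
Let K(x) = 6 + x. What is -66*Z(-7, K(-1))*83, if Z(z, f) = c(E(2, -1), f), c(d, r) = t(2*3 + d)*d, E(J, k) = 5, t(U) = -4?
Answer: 109560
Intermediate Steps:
c(d, r) = -4*d
Z(z, f) = -20 (Z(z, f) = -4*5 = -20)
-66*Z(-7, K(-1))*83 = -66*(-20)*83 = 1320*83 = 109560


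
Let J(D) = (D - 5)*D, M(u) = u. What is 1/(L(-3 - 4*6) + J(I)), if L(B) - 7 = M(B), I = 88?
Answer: 1/7284 ≈ 0.00013729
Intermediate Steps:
J(D) = D*(-5 + D) (J(D) = (-5 + D)*D = D*(-5 + D))
L(B) = 7 + B
1/(L(-3 - 4*6) + J(I)) = 1/((7 + (-3 - 4*6)) + 88*(-5 + 88)) = 1/((7 + (-3 - 24)) + 88*83) = 1/((7 - 27) + 7304) = 1/(-20 + 7304) = 1/7284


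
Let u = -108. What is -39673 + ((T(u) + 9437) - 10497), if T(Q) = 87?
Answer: -40646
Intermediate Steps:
-39673 + ((T(u) + 9437) - 10497) = -39673 + ((87 + 9437) - 10497) = -39673 + (9524 - 10497) = -39673 - 973 = -40646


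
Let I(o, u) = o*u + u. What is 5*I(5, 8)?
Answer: 240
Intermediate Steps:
I(o, u) = u + o*u
5*I(5, 8) = 5*(8*(1 + 5)) = 5*(8*6) = 5*48 = 240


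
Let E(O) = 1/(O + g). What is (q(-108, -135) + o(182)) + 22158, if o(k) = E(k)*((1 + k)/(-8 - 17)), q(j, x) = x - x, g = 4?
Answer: 34344839/1550 ≈ 22158.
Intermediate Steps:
q(j, x) = 0
E(O) = 1/(4 + O) (E(O) = 1/(O + 4) = 1/(4 + O))
o(k) = (-1/25 - k/25)/(4 + k) (o(k) = ((1 + k)/(-8 - 17))/(4 + k) = ((1 + k)/(-25))/(4 + k) = ((1 + k)*(-1/25))/(4 + k) = (-1/25 - k/25)/(4 + k))
(q(-108, -135) + o(182)) + 22158 = (0 + (-1 - 1*182)/(25*(4 + 182))) + 22158 = (0 + (1/25)*(-1 - 182)/186) + 22158 = (0 + (1/25)*(1/186)*(-183)) + 22158 = (0 - 61/1550) + 22158 = -61/1550 + 22158 = 34344839/1550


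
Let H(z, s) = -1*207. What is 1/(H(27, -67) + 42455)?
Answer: 1/42248 ≈ 2.3670e-5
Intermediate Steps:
H(z, s) = -207
1/(H(27, -67) + 42455) = 1/(-207 + 42455) = 1/42248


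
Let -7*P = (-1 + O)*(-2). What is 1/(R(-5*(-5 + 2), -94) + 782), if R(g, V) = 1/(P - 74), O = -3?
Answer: 526/411325 ≈ 0.0012788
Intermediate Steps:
P = -8/7 (P = -(-1 - 3)*(-2)/7 = -(-4)*(-2)/7 = -⅐*8 = -8/7 ≈ -1.1429)
R(g, V) = -7/526 (R(g, V) = 1/(-8/7 - 74) = 1/(-526/7) = -7/526)
1/(R(-5*(-5 + 2), -94) + 782) = 1/(-7/526 + 782) = 1/(411325/526) = 526/411325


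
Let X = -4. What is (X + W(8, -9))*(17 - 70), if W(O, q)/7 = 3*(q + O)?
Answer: 1325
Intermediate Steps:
W(O, q) = 21*O + 21*q (W(O, q) = 7*(3*(q + O)) = 7*(3*(O + q)) = 7*(3*O + 3*q) = 21*O + 21*q)
(X + W(8, -9))*(17 - 70) = (-4 + (21*8 + 21*(-9)))*(17 - 70) = (-4 + (168 - 189))*(-53) = (-4 - 21)*(-53) = -25*(-53) = 1325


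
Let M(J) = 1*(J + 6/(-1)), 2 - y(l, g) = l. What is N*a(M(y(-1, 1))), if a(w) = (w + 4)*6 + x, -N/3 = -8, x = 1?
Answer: 168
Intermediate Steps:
y(l, g) = 2 - l
M(J) = -6 + J (M(J) = 1*(J + 6*(-1)) = 1*(J - 6) = 1*(-6 + J) = -6 + J)
N = 24 (N = -3*(-8) = 24)
a(w) = 25 + 6*w (a(w) = (w + 4)*6 + 1 = (4 + w)*6 + 1 = (24 + 6*w) + 1 = 25 + 6*w)
N*a(M(y(-1, 1))) = 24*(25 + 6*(-6 + (2 - 1*(-1)))) = 24*(25 + 6*(-6 + (2 + 1))) = 24*(25 + 6*(-6 + 3)) = 24*(25 + 6*(-3)) = 24*(25 - 18) = 24*7 = 168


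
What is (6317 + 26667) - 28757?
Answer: 4227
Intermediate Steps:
(6317 + 26667) - 28757 = 32984 - 28757 = 4227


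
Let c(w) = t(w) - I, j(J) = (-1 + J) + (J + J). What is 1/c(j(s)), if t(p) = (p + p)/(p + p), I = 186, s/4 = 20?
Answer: -1/185 ≈ -0.0054054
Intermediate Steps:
s = 80 (s = 4*20 = 80)
t(p) = 1 (t(p) = (2*p)/((2*p)) = (2*p)*(1/(2*p)) = 1)
j(J) = -1 + 3*J (j(J) = (-1 + J) + 2*J = -1 + 3*J)
c(w) = -185 (c(w) = 1 - 1*186 = 1 - 186 = -185)
1/c(j(s)) = 1/(-185) = -1/185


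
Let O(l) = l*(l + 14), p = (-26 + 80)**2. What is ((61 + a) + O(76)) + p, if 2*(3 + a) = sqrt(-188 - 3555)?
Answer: 9814 + I*sqrt(3743)/2 ≈ 9814.0 + 30.59*I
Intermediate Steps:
p = 2916 (p = 54**2 = 2916)
O(l) = l*(14 + l)
a = -3 + I*sqrt(3743)/2 (a = -3 + sqrt(-188 - 3555)/2 = -3 + sqrt(-3743)/2 = -3 + (I*sqrt(3743))/2 = -3 + I*sqrt(3743)/2 ≈ -3.0 + 30.59*I)
((61 + a) + O(76)) + p = ((61 + (-3 + I*sqrt(3743)/2)) + 76*(14 + 76)) + 2916 = ((58 + I*sqrt(3743)/2) + 76*90) + 2916 = ((58 + I*sqrt(3743)/2) + 6840) + 2916 = (6898 + I*sqrt(3743)/2) + 2916 = 9814 + I*sqrt(3743)/2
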